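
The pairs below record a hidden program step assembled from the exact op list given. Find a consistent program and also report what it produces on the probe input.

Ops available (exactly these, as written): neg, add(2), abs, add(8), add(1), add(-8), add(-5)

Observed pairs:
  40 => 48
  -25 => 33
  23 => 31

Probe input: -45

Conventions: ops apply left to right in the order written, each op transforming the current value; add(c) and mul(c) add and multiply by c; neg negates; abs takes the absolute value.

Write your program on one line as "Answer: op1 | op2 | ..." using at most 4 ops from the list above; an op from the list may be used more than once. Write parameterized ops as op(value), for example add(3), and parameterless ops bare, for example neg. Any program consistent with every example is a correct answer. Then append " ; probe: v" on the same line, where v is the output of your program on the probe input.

neg | abs | add(8) ; probe: 53

Check, running the answer program on each example:
  40 -> -40 -> 40 -> 48
  -25 -> 25 -> 25 -> 33
  23 -> -23 -> 23 -> 31
  probe: -45 -> 45 -> 45 -> 53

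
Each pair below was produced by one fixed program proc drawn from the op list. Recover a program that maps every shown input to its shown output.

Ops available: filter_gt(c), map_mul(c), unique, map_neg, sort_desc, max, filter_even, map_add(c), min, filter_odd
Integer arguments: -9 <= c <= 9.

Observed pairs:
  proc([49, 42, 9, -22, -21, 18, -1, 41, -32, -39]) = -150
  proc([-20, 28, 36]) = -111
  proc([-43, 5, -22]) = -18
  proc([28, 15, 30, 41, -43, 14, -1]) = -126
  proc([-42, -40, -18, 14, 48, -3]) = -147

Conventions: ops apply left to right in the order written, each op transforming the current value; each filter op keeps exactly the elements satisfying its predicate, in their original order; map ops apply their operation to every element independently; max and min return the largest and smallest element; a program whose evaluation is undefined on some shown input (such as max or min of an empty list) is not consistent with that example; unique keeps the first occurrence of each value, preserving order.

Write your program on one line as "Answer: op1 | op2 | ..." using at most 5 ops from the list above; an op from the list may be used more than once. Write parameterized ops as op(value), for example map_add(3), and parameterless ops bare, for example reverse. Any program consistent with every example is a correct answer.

map_add(1) | filter_gt(-6) | map_mul(-3) | min

Check, running the answer program on each example:
  [49, 42, 9, -22, -21, 18, -1, 41, -32, -39] -> [50, 43, 10, -21, -20, 19, 0, 42, -31, -38] -> [50, 43, 10, 19, 0, 42] -> [-150, -129, -30, -57, 0, -126] -> -150
  [-20, 28, 36] -> [-19, 29, 37] -> [29, 37] -> [-87, -111] -> -111
  [-43, 5, -22] -> [-42, 6, -21] -> [6] -> [-18] -> -18
  [28, 15, 30, 41, -43, 14, -1] -> [29, 16, 31, 42, -42, 15, 0] -> [29, 16, 31, 42, 15, 0] -> [-87, -48, -93, -126, -45, 0] -> -126
  [-42, -40, -18, 14, 48, -3] -> [-41, -39, -17, 15, 49, -2] -> [15, 49, -2] -> [-45, -147, 6] -> -147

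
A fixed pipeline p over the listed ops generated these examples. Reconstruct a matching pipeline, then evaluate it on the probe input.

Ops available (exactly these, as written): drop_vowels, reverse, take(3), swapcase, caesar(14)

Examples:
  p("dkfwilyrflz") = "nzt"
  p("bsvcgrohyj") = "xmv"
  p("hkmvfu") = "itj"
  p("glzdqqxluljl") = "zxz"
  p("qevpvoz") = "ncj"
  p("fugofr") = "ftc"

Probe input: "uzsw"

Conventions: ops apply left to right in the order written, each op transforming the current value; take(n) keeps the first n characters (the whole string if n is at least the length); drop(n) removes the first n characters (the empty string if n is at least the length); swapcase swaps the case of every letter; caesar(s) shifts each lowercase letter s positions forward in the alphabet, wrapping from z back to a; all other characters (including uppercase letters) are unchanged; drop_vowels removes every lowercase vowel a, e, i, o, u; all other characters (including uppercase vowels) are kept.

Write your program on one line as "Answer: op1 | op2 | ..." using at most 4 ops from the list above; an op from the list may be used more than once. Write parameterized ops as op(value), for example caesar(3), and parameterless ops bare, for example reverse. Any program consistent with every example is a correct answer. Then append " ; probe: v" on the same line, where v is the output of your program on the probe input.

caesar(14) | reverse | take(3) ; probe: "kgn"

Check, running the answer program on each example:
  "dkfwilyrflz" -> "rytkwzmftzn" -> "nztfmzwktyr" -> "nzt"
  "bsvcgrohyj" -> "pgjqufcvmx" -> "xmvcfuqjgp" -> "xmv"
  "hkmvfu" -> "vyajti" -> "itjayv" -> "itj"
  "glzdqqxluljl" -> "uznreelzizxz" -> "zxzizleernzu" -> "zxz"
  "qevpvoz" -> "esjdjcn" -> "ncjdjse" -> "ncj"
  "fugofr" -> "tiuctf" -> "ftcuit" -> "ftc"
  probe: "uzsw" -> "ingk" -> "kgni" -> "kgn"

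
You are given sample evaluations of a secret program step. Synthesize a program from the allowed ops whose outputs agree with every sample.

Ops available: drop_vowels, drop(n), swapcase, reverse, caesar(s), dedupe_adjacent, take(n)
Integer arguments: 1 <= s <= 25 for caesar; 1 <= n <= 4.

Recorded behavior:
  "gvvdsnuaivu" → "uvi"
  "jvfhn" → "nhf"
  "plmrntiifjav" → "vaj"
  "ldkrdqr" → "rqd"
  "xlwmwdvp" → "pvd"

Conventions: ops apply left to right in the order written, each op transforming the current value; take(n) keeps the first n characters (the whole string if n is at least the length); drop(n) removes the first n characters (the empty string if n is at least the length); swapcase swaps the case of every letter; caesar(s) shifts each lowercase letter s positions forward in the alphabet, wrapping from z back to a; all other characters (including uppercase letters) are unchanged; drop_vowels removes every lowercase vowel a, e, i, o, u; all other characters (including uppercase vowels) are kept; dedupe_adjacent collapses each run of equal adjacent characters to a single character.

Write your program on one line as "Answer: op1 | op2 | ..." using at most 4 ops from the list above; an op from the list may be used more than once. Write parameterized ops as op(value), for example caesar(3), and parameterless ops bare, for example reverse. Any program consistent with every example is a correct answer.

drop(2) | reverse | take(3)

Check, running the answer program on each example:
  "gvvdsnuaivu" -> "vdsnuaivu" -> "uviaunsdv" -> "uvi"
  "jvfhn" -> "fhn" -> "nhf" -> "nhf"
  "plmrntiifjav" -> "mrntiifjav" -> "vajfiitnrm" -> "vaj"
  "ldkrdqr" -> "krdqr" -> "rqdrk" -> "rqd"
  "xlwmwdvp" -> "wmwdvp" -> "pvdwmw" -> "pvd"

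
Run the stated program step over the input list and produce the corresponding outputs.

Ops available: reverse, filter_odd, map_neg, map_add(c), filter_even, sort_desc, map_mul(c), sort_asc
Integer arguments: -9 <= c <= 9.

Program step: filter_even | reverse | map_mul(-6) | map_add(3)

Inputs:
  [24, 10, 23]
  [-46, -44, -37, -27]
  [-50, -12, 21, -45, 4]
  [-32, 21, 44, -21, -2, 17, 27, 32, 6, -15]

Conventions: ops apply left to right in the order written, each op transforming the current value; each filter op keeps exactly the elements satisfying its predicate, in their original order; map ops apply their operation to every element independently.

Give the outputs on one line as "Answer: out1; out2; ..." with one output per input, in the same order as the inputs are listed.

[-57, -141]; [267, 279]; [-21, 75, 303]; [-33, -189, 15, -261, 195]

Execution, op by op:
  [24, 10, 23] -> [24, 10] -> [10, 24] -> [-60, -144] -> [-57, -141]
  [-46, -44, -37, -27] -> [-46, -44] -> [-44, -46] -> [264, 276] -> [267, 279]
  [-50, -12, 21, -45, 4] -> [-50, -12, 4] -> [4, -12, -50] -> [-24, 72, 300] -> [-21, 75, 303]
  [-32, 21, 44, -21, -2, 17, 27, 32, 6, -15] -> [-32, 44, -2, 32, 6] -> [6, 32, -2, 44, -32] -> [-36, -192, 12, -264, 192] -> [-33, -189, 15, -261, 195]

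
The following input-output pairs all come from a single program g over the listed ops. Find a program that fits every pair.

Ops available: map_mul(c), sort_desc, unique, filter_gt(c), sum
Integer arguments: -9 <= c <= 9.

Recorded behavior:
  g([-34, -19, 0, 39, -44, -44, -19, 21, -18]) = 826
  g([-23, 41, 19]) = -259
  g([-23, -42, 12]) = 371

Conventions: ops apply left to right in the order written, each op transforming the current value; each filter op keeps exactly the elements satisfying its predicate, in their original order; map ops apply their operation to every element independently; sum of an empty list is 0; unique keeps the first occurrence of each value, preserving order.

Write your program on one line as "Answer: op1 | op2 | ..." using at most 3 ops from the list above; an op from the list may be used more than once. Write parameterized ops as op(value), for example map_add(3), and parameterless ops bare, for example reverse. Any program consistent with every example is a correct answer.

map_mul(-7) | sort_desc | sum

Check, running the answer program on each example:
  [-34, -19, 0, 39, -44, -44, -19, 21, -18] -> [238, 133, 0, -273, 308, 308, 133, -147, 126] -> [308, 308, 238, 133, 133, 126, 0, -147, -273] -> 826
  [-23, 41, 19] -> [161, -287, -133] -> [161, -133, -287] -> -259
  [-23, -42, 12] -> [161, 294, -84] -> [294, 161, -84] -> 371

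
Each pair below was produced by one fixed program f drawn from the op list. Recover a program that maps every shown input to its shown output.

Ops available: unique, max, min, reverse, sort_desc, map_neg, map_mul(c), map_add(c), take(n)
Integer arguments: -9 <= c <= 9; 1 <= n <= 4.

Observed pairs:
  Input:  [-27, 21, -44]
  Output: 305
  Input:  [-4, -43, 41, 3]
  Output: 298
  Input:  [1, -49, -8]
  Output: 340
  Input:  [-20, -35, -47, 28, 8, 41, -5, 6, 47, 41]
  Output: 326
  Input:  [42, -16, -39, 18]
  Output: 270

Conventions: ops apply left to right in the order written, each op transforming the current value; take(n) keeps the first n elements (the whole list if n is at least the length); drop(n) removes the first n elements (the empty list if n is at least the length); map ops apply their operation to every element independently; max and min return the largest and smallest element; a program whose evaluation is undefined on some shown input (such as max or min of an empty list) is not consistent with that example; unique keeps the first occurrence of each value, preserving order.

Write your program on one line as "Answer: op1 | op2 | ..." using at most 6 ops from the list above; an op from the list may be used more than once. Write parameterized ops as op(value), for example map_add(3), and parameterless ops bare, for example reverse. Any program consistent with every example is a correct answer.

map_neg | map_mul(7) | map_add(-3) | reverse | max

Check, running the answer program on each example:
  [-27, 21, -44] -> [27, -21, 44] -> [189, -147, 308] -> [186, -150, 305] -> [305, -150, 186] -> 305
  [-4, -43, 41, 3] -> [4, 43, -41, -3] -> [28, 301, -287, -21] -> [25, 298, -290, -24] -> [-24, -290, 298, 25] -> 298
  [1, -49, -8] -> [-1, 49, 8] -> [-7, 343, 56] -> [-10, 340, 53] -> [53, 340, -10] -> 340
  [-20, -35, -47, 28, 8, 41, -5, 6, 47, 41] -> [20, 35, 47, -28, -8, -41, 5, -6, -47, -41] -> [140, 245, 329, -196, -56, -287, 35, -42, -329, -287] -> [137, 242, 326, -199, -59, -290, 32, -45, -332, -290] -> [-290, -332, -45, 32, -290, -59, -199, 326, 242, 137] -> 326
  [42, -16, -39, 18] -> [-42, 16, 39, -18] -> [-294, 112, 273, -126] -> [-297, 109, 270, -129] -> [-129, 270, 109, -297] -> 270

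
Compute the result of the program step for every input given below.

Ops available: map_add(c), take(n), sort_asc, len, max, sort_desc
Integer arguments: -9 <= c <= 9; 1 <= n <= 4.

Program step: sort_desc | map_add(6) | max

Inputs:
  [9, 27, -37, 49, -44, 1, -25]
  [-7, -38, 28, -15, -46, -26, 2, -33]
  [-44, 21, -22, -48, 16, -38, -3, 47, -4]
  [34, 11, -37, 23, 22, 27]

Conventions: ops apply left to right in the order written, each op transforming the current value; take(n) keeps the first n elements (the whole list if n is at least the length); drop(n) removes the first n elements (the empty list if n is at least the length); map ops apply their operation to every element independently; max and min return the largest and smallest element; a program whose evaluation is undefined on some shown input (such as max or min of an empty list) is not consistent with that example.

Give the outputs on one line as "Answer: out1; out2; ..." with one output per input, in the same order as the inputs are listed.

55; 34; 53; 40

Execution, op by op:
  [9, 27, -37, 49, -44, 1, -25] -> [49, 27, 9, 1, -25, -37, -44] -> [55, 33, 15, 7, -19, -31, -38] -> 55
  [-7, -38, 28, -15, -46, -26, 2, -33] -> [28, 2, -7, -15, -26, -33, -38, -46] -> [34, 8, -1, -9, -20, -27, -32, -40] -> 34
  [-44, 21, -22, -48, 16, -38, -3, 47, -4] -> [47, 21, 16, -3, -4, -22, -38, -44, -48] -> [53, 27, 22, 3, 2, -16, -32, -38, -42] -> 53
  [34, 11, -37, 23, 22, 27] -> [34, 27, 23, 22, 11, -37] -> [40, 33, 29, 28, 17, -31] -> 40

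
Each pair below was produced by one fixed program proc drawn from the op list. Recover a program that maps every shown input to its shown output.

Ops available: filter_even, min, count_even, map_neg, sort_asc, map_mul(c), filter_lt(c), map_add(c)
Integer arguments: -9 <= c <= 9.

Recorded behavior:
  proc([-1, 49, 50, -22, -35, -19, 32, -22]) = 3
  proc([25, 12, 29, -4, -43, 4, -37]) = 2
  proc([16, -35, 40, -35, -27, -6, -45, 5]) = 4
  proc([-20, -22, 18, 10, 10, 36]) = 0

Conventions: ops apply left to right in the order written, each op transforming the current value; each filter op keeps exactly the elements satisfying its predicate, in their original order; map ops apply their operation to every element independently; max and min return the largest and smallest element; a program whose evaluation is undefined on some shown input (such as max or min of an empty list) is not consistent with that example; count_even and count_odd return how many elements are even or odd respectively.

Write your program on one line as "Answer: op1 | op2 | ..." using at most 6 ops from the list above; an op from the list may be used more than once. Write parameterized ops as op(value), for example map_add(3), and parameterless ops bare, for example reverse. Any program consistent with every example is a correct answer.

map_add(-7) | map_add(6) | filter_lt(3) | map_mul(9) | filter_even | count_even

Check, running the answer program on each example:
  [-1, 49, 50, -22, -35, -19, 32, -22] -> [-8, 42, 43, -29, -42, -26, 25, -29] -> [-2, 48, 49, -23, -36, -20, 31, -23] -> [-2, -23, -36, -20, -23] -> [-18, -207, -324, -180, -207] -> [-18, -324, -180] -> 3
  [25, 12, 29, -4, -43, 4, -37] -> [18, 5, 22, -11, -50, -3, -44] -> [24, 11, 28, -5, -44, 3, -38] -> [-5, -44, -38] -> [-45, -396, -342] -> [-396, -342] -> 2
  [16, -35, 40, -35, -27, -6, -45, 5] -> [9, -42, 33, -42, -34, -13, -52, -2] -> [15, -36, 39, -36, -28, -7, -46, 4] -> [-36, -36, -28, -7, -46] -> [-324, -324, -252, -63, -414] -> [-324, -324, -252, -414] -> 4
  [-20, -22, 18, 10, 10, 36] -> [-27, -29, 11, 3, 3, 29] -> [-21, -23, 17, 9, 9, 35] -> [-21, -23] -> [-189, -207] -> [] -> 0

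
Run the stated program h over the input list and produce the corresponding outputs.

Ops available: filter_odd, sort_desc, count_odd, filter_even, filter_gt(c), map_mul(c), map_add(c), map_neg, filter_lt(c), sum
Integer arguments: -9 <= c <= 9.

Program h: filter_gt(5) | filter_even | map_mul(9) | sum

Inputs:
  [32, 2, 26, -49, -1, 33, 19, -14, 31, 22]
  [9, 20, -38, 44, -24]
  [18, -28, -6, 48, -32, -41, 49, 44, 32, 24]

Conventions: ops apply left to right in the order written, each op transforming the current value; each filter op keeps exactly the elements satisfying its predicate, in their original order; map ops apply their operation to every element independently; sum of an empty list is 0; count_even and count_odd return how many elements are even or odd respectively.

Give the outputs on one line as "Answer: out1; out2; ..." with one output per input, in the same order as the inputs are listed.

Execution, op by op:
  [32, 2, 26, -49, -1, 33, 19, -14, 31, 22] -> [32, 26, 33, 19, 31, 22] -> [32, 26, 22] -> [288, 234, 198] -> 720
  [9, 20, -38, 44, -24] -> [9, 20, 44] -> [20, 44] -> [180, 396] -> 576
  [18, -28, -6, 48, -32, -41, 49, 44, 32, 24] -> [18, 48, 49, 44, 32, 24] -> [18, 48, 44, 32, 24] -> [162, 432, 396, 288, 216] -> 1494

720; 576; 1494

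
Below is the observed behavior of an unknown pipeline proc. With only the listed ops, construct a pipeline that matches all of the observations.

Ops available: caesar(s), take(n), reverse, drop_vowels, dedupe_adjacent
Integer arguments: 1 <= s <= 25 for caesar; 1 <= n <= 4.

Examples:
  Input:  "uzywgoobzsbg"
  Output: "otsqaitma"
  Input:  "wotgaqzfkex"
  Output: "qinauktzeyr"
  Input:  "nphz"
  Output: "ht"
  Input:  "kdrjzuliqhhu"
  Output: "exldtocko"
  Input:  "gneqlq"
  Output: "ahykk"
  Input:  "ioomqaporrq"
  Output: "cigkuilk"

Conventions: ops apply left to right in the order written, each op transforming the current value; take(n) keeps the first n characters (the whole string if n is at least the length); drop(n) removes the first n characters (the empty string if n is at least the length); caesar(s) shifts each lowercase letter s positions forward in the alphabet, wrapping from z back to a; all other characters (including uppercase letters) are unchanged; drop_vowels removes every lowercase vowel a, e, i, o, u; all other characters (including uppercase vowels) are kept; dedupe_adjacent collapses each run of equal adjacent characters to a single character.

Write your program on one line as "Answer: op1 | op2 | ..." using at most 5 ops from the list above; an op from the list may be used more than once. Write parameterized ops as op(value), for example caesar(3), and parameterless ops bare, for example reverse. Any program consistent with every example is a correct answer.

dedupe_adjacent | caesar(19) | drop_vowels | caesar(1)

Check, running the answer program on each example:
  "uzywgoobzsbg" -> "uzywgobzsbg" -> "nsrpzhusluz" -> "nsrpzhslz" -> "otsqaitma"
  "wotgaqzfkex" -> "wotgaqzfkex" -> "phmztjsydxq" -> "phmztjsydxq" -> "qinauktzeyr"
  "nphz" -> "nphz" -> "gias" -> "gs" -> "ht"
  "kdrjzuliqhhu" -> "kdrjzuliqhu" -> "dwkcsnebjan" -> "dwkcsnbjn" -> "exldtocko"
  "gneqlq" -> "gneqlq" -> "zgxjej" -> "zgxjj" -> "ahykk"
  "ioomqaporrq" -> "iomqaporq" -> "bhfjtihkj" -> "bhfjthkj" -> "cigkuilk"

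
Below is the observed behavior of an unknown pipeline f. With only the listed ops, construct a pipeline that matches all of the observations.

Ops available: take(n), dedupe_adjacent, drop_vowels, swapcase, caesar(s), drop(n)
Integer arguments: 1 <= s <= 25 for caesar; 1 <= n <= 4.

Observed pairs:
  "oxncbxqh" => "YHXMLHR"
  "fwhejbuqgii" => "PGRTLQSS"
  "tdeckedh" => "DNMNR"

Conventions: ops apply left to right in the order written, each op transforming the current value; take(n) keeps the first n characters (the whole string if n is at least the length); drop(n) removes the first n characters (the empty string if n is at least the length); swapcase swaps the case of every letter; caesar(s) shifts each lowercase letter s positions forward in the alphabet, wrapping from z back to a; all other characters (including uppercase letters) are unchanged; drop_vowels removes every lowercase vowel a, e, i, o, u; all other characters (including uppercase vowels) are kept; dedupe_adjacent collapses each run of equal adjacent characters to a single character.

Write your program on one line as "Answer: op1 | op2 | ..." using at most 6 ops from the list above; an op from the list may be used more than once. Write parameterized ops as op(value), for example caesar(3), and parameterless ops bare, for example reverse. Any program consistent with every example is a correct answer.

caesar(15) | caesar(18) | caesar(3) | drop_vowels | swapcase

Check, running the answer program on each example:
  "oxncbxqh" -> "dmcrqmfw" -> "veujiexo" -> "yhxmlhar" -> "yhxmlhr" -> "YHXMLHR"
  "fwhejbuqgii" -> "ulwtyqjfvxx" -> "mdolqibxnpp" -> "pgrotleaqss" -> "pgrtlqss" -> "PGRTLQSS"
  "tdeckedh" -> "istrztsw" -> "akljrlko" -> "dnomuonr" -> "dnmnr" -> "DNMNR"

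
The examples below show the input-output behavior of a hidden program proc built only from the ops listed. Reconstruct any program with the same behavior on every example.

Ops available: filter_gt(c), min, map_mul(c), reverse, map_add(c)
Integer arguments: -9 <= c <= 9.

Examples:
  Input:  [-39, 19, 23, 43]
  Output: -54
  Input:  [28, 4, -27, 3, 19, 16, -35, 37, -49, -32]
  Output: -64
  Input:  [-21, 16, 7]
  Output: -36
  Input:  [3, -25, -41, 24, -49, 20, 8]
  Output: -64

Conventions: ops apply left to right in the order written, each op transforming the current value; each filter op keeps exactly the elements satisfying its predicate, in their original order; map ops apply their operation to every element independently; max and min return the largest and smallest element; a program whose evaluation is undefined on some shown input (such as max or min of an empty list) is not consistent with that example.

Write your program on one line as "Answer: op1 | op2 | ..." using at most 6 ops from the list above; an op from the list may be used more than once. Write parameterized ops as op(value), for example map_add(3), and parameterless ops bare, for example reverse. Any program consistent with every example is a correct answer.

map_add(-4) | map_add(-8) | map_add(-3) | reverse | min

Check, running the answer program on each example:
  [-39, 19, 23, 43] -> [-43, 15, 19, 39] -> [-51, 7, 11, 31] -> [-54, 4, 8, 28] -> [28, 8, 4, -54] -> -54
  [28, 4, -27, 3, 19, 16, -35, 37, -49, -32] -> [24, 0, -31, -1, 15, 12, -39, 33, -53, -36] -> [16, -8, -39, -9, 7, 4, -47, 25, -61, -44] -> [13, -11, -42, -12, 4, 1, -50, 22, -64, -47] -> [-47, -64, 22, -50, 1, 4, -12, -42, -11, 13] -> -64
  [-21, 16, 7] -> [-25, 12, 3] -> [-33, 4, -5] -> [-36, 1, -8] -> [-8, 1, -36] -> -36
  [3, -25, -41, 24, -49, 20, 8] -> [-1, -29, -45, 20, -53, 16, 4] -> [-9, -37, -53, 12, -61, 8, -4] -> [-12, -40, -56, 9, -64, 5, -7] -> [-7, 5, -64, 9, -56, -40, -12] -> -64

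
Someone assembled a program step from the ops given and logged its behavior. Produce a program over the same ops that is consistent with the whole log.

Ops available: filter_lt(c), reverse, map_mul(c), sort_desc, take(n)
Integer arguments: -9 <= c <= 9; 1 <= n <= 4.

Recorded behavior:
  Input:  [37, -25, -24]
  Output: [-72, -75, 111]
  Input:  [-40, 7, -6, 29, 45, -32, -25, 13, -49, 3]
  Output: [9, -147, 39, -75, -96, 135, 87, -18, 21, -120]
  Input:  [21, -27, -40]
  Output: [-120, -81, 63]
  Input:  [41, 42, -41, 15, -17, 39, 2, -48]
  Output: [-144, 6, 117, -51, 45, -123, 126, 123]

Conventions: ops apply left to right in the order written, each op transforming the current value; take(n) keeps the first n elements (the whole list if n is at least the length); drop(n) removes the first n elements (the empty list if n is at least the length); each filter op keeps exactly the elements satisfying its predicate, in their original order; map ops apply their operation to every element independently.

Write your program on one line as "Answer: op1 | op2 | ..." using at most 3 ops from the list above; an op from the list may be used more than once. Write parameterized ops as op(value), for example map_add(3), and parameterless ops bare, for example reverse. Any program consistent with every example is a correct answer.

reverse | map_mul(3)

Check, running the answer program on each example:
  [37, -25, -24] -> [-24, -25, 37] -> [-72, -75, 111]
  [-40, 7, -6, 29, 45, -32, -25, 13, -49, 3] -> [3, -49, 13, -25, -32, 45, 29, -6, 7, -40] -> [9, -147, 39, -75, -96, 135, 87, -18, 21, -120]
  [21, -27, -40] -> [-40, -27, 21] -> [-120, -81, 63]
  [41, 42, -41, 15, -17, 39, 2, -48] -> [-48, 2, 39, -17, 15, -41, 42, 41] -> [-144, 6, 117, -51, 45, -123, 126, 123]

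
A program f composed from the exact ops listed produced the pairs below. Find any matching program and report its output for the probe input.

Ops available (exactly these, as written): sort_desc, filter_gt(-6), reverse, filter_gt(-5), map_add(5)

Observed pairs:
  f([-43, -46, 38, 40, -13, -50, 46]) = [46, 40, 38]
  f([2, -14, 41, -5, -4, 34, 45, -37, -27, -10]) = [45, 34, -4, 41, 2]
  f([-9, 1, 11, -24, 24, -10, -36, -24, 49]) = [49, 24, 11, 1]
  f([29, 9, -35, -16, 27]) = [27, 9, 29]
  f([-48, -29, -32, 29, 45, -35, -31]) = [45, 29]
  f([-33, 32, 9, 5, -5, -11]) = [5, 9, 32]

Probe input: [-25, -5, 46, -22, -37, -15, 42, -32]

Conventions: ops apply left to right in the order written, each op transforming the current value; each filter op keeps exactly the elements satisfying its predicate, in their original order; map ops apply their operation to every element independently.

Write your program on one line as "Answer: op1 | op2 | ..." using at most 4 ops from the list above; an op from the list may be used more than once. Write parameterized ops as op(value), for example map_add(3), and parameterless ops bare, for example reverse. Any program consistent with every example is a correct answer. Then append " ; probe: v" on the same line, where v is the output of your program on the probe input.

filter_gt(-6) | filter_gt(-5) | reverse ; probe: [42, 46]

Check, running the answer program on each example:
  [-43, -46, 38, 40, -13, -50, 46] -> [38, 40, 46] -> [38, 40, 46] -> [46, 40, 38]
  [2, -14, 41, -5, -4, 34, 45, -37, -27, -10] -> [2, 41, -5, -4, 34, 45] -> [2, 41, -4, 34, 45] -> [45, 34, -4, 41, 2]
  [-9, 1, 11, -24, 24, -10, -36, -24, 49] -> [1, 11, 24, 49] -> [1, 11, 24, 49] -> [49, 24, 11, 1]
  [29, 9, -35, -16, 27] -> [29, 9, 27] -> [29, 9, 27] -> [27, 9, 29]
  [-48, -29, -32, 29, 45, -35, -31] -> [29, 45] -> [29, 45] -> [45, 29]
  [-33, 32, 9, 5, -5, -11] -> [32, 9, 5, -5] -> [32, 9, 5] -> [5, 9, 32]
  probe: [-25, -5, 46, -22, -37, -15, 42, -32] -> [-5, 46, 42] -> [46, 42] -> [42, 46]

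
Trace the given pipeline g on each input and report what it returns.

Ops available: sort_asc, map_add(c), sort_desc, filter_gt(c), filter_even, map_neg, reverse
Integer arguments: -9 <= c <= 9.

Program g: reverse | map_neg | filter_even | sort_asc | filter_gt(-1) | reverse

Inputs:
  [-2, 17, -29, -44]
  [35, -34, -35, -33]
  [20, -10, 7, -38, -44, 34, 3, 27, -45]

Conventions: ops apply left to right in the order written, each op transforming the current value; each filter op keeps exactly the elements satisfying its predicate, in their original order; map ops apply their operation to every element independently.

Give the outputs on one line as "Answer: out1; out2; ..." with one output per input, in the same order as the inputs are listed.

[44, 2]; [34]; [44, 38, 10]

Execution, op by op:
  [-2, 17, -29, -44] -> [-44, -29, 17, -2] -> [44, 29, -17, 2] -> [44, 2] -> [2, 44] -> [2, 44] -> [44, 2]
  [35, -34, -35, -33] -> [-33, -35, -34, 35] -> [33, 35, 34, -35] -> [34] -> [34] -> [34] -> [34]
  [20, -10, 7, -38, -44, 34, 3, 27, -45] -> [-45, 27, 3, 34, -44, -38, 7, -10, 20] -> [45, -27, -3, -34, 44, 38, -7, 10, -20] -> [-34, 44, 38, 10, -20] -> [-34, -20, 10, 38, 44] -> [10, 38, 44] -> [44, 38, 10]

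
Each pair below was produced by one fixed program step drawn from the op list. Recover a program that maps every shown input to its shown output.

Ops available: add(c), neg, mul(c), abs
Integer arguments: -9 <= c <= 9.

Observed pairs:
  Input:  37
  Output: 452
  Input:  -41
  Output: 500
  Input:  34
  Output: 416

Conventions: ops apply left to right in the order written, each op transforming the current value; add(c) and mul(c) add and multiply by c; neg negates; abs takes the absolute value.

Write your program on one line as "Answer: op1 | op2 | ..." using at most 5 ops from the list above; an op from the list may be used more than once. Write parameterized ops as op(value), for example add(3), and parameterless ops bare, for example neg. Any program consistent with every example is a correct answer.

abs | mul(2) | mul(-6) | abs | add(8)

Check, running the answer program on each example:
  37 -> 37 -> 74 -> -444 -> 444 -> 452
  -41 -> 41 -> 82 -> -492 -> 492 -> 500
  34 -> 34 -> 68 -> -408 -> 408 -> 416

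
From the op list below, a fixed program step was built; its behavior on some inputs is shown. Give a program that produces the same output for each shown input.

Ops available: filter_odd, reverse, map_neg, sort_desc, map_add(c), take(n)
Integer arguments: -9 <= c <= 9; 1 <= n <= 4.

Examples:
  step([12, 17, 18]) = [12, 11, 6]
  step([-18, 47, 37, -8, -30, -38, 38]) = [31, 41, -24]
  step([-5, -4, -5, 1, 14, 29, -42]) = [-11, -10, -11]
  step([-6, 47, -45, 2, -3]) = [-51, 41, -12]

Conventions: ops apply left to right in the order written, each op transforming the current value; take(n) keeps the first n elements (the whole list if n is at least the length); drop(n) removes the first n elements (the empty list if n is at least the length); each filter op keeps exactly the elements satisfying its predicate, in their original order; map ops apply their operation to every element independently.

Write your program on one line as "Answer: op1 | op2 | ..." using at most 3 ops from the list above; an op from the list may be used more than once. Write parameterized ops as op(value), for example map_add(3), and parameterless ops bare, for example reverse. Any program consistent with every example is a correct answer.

take(3) | reverse | map_add(-6)

Check, running the answer program on each example:
  [12, 17, 18] -> [12, 17, 18] -> [18, 17, 12] -> [12, 11, 6]
  [-18, 47, 37, -8, -30, -38, 38] -> [-18, 47, 37] -> [37, 47, -18] -> [31, 41, -24]
  [-5, -4, -5, 1, 14, 29, -42] -> [-5, -4, -5] -> [-5, -4, -5] -> [-11, -10, -11]
  [-6, 47, -45, 2, -3] -> [-6, 47, -45] -> [-45, 47, -6] -> [-51, 41, -12]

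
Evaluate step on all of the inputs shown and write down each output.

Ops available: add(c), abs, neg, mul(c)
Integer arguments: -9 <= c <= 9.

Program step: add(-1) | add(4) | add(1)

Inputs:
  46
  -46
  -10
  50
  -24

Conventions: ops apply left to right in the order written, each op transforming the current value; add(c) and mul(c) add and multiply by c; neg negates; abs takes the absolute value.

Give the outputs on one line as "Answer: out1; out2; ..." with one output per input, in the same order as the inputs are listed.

50; -42; -6; 54; -20

Execution, op by op:
  46 -> 45 -> 49 -> 50
  -46 -> -47 -> -43 -> -42
  -10 -> -11 -> -7 -> -6
  50 -> 49 -> 53 -> 54
  -24 -> -25 -> -21 -> -20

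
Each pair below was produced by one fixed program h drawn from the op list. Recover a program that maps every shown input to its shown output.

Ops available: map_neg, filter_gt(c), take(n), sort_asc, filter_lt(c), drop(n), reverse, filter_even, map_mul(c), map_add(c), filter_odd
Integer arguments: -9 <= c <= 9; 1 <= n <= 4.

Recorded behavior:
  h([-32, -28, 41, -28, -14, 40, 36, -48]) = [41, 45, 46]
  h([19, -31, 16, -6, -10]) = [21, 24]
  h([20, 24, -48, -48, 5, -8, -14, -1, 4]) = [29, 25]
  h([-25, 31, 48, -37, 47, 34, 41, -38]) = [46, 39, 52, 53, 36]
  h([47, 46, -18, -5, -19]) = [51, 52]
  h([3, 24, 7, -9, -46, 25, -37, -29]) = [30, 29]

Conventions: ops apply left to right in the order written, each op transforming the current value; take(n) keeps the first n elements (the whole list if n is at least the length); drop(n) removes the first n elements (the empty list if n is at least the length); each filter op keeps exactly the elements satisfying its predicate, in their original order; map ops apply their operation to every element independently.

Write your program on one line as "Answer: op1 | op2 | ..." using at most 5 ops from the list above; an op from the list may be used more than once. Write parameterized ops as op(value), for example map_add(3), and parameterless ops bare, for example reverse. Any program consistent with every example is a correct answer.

reverse | map_neg | filter_lt(-7) | map_neg | map_add(5)

Check, running the answer program on each example:
  [-32, -28, 41, -28, -14, 40, 36, -48] -> [-48, 36, 40, -14, -28, 41, -28, -32] -> [48, -36, -40, 14, 28, -41, 28, 32] -> [-36, -40, -41] -> [36, 40, 41] -> [41, 45, 46]
  [19, -31, 16, -6, -10] -> [-10, -6, 16, -31, 19] -> [10, 6, -16, 31, -19] -> [-16, -19] -> [16, 19] -> [21, 24]
  [20, 24, -48, -48, 5, -8, -14, -1, 4] -> [4, -1, -14, -8, 5, -48, -48, 24, 20] -> [-4, 1, 14, 8, -5, 48, 48, -24, -20] -> [-24, -20] -> [24, 20] -> [29, 25]
  [-25, 31, 48, -37, 47, 34, 41, -38] -> [-38, 41, 34, 47, -37, 48, 31, -25] -> [38, -41, -34, -47, 37, -48, -31, 25] -> [-41, -34, -47, -48, -31] -> [41, 34, 47, 48, 31] -> [46, 39, 52, 53, 36]
  [47, 46, -18, -5, -19] -> [-19, -5, -18, 46, 47] -> [19, 5, 18, -46, -47] -> [-46, -47] -> [46, 47] -> [51, 52]
  [3, 24, 7, -9, -46, 25, -37, -29] -> [-29, -37, 25, -46, -9, 7, 24, 3] -> [29, 37, -25, 46, 9, -7, -24, -3] -> [-25, -24] -> [25, 24] -> [30, 29]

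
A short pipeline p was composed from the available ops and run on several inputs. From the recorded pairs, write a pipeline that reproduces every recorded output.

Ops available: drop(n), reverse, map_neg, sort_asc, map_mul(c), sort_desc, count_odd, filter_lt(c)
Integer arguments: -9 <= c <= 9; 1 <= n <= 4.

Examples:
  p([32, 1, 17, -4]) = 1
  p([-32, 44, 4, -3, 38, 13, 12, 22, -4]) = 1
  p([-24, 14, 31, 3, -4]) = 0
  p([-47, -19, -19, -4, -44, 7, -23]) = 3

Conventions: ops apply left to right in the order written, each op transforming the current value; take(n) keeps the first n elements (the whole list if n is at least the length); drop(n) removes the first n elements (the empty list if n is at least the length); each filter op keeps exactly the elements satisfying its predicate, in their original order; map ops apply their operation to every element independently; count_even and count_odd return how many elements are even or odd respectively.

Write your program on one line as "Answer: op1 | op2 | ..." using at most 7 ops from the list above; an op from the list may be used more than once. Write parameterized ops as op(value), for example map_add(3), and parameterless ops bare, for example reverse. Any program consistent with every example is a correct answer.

filter_lt(3) | reverse | drop(1) | sort_desc | map_neg | count_odd

Check, running the answer program on each example:
  [32, 1, 17, -4] -> [1, -4] -> [-4, 1] -> [1] -> [1] -> [-1] -> 1
  [-32, 44, 4, -3, 38, 13, 12, 22, -4] -> [-32, -3, -4] -> [-4, -3, -32] -> [-3, -32] -> [-3, -32] -> [3, 32] -> 1
  [-24, 14, 31, 3, -4] -> [-24, -4] -> [-4, -24] -> [-24] -> [-24] -> [24] -> 0
  [-47, -19, -19, -4, -44, 7, -23] -> [-47, -19, -19, -4, -44, -23] -> [-23, -44, -4, -19, -19, -47] -> [-44, -4, -19, -19, -47] -> [-4, -19, -19, -44, -47] -> [4, 19, 19, 44, 47] -> 3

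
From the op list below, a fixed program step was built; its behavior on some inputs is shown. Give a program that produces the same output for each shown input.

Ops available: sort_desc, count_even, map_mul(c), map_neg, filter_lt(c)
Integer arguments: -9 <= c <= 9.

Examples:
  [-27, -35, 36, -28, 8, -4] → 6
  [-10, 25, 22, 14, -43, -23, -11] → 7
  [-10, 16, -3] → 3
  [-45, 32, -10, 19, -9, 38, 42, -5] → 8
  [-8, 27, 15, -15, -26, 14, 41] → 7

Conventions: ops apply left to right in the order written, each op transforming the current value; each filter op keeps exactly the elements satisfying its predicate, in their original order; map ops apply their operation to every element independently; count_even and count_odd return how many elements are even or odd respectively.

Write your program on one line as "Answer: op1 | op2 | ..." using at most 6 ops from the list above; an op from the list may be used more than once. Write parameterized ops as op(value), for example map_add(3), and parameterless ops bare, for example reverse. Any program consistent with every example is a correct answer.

map_neg | sort_desc | map_mul(-4) | sort_desc | count_even

Check, running the answer program on each example:
  [-27, -35, 36, -28, 8, -4] -> [27, 35, -36, 28, -8, 4] -> [35, 28, 27, 4, -8, -36] -> [-140, -112, -108, -16, 32, 144] -> [144, 32, -16, -108, -112, -140] -> 6
  [-10, 25, 22, 14, -43, -23, -11] -> [10, -25, -22, -14, 43, 23, 11] -> [43, 23, 11, 10, -14, -22, -25] -> [-172, -92, -44, -40, 56, 88, 100] -> [100, 88, 56, -40, -44, -92, -172] -> 7
  [-10, 16, -3] -> [10, -16, 3] -> [10, 3, -16] -> [-40, -12, 64] -> [64, -12, -40] -> 3
  [-45, 32, -10, 19, -9, 38, 42, -5] -> [45, -32, 10, -19, 9, -38, -42, 5] -> [45, 10, 9, 5, -19, -32, -38, -42] -> [-180, -40, -36, -20, 76, 128, 152, 168] -> [168, 152, 128, 76, -20, -36, -40, -180] -> 8
  [-8, 27, 15, -15, -26, 14, 41] -> [8, -27, -15, 15, 26, -14, -41] -> [26, 15, 8, -14, -15, -27, -41] -> [-104, -60, -32, 56, 60, 108, 164] -> [164, 108, 60, 56, -32, -60, -104] -> 7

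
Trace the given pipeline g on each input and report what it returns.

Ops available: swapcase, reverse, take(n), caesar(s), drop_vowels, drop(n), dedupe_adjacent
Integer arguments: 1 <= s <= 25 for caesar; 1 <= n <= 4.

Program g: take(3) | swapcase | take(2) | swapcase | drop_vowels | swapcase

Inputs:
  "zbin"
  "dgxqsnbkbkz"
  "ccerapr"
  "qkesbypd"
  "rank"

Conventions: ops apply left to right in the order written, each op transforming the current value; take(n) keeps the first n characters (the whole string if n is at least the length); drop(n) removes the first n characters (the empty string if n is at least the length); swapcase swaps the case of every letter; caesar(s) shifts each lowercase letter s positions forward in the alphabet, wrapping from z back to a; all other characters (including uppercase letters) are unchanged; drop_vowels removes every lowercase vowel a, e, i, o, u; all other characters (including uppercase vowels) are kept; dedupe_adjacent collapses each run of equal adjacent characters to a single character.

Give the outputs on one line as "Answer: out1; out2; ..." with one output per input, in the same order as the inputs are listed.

"ZB"; "DG"; "CC"; "QK"; "R"

Execution, op by op:
  "zbin" -> "zbi" -> "ZBI" -> "ZB" -> "zb" -> "zb" -> "ZB"
  "dgxqsnbkbkz" -> "dgx" -> "DGX" -> "DG" -> "dg" -> "dg" -> "DG"
  "ccerapr" -> "cce" -> "CCE" -> "CC" -> "cc" -> "cc" -> "CC"
  "qkesbypd" -> "qke" -> "QKE" -> "QK" -> "qk" -> "qk" -> "QK"
  "rank" -> "ran" -> "RAN" -> "RA" -> "ra" -> "r" -> "R"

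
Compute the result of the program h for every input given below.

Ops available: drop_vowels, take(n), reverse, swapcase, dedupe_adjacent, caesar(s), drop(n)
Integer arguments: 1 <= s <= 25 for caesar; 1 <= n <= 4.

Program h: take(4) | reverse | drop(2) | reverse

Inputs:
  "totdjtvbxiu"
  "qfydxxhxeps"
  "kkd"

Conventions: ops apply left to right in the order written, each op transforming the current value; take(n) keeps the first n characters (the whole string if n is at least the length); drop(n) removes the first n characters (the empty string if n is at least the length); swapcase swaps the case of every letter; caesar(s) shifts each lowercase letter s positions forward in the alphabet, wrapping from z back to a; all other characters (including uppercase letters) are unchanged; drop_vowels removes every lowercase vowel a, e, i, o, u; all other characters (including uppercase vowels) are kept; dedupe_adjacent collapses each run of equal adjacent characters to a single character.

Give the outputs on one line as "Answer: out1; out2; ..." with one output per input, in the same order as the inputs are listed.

"to"; "qf"; "k"

Execution, op by op:
  "totdjtvbxiu" -> "totd" -> "dtot" -> "ot" -> "to"
  "qfydxxhxeps" -> "qfyd" -> "dyfq" -> "fq" -> "qf"
  "kkd" -> "kkd" -> "dkk" -> "k" -> "k"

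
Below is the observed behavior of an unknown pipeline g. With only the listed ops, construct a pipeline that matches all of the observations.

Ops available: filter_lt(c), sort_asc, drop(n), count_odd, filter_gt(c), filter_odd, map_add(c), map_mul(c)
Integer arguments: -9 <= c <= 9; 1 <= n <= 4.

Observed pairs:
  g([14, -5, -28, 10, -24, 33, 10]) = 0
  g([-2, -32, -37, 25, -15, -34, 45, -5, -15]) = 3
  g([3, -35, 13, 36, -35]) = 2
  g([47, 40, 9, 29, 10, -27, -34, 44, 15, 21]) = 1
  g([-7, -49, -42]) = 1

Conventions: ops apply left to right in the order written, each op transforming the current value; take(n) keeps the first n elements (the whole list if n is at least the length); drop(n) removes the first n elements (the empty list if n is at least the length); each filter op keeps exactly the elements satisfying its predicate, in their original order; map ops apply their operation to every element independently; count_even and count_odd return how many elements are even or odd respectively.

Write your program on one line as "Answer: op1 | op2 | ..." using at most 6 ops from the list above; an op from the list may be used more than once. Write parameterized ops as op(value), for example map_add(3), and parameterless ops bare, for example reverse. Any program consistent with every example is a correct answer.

filter_lt(-9) | sort_asc | filter_odd | map_mul(-3) | count_odd

Check, running the answer program on each example:
  [14, -5, -28, 10, -24, 33, 10] -> [-28, -24] -> [-28, -24] -> [] -> [] -> 0
  [-2, -32, -37, 25, -15, -34, 45, -5, -15] -> [-32, -37, -15, -34, -15] -> [-37, -34, -32, -15, -15] -> [-37, -15, -15] -> [111, 45, 45] -> 3
  [3, -35, 13, 36, -35] -> [-35, -35] -> [-35, -35] -> [-35, -35] -> [105, 105] -> 2
  [47, 40, 9, 29, 10, -27, -34, 44, 15, 21] -> [-27, -34] -> [-34, -27] -> [-27] -> [81] -> 1
  [-7, -49, -42] -> [-49, -42] -> [-49, -42] -> [-49] -> [147] -> 1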